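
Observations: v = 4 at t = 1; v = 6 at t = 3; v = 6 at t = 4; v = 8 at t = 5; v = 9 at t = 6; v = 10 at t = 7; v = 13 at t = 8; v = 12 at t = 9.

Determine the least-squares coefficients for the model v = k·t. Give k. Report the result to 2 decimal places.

Setting ∂/∂k … = 0 gives: 281·k = 422.
(Σt·t = 281, Σt·v = 422.)
Hence k = 422 / 281 ≈ 1.50178.

k = 1.50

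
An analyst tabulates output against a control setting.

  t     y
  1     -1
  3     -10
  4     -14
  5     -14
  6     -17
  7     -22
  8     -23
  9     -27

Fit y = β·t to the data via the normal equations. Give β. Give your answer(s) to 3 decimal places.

β = -2.989

Compute the Gram sums: Σt·t = 281.
Right-hand side: Σt·y = -840.
Normal equations: [[281]]·[β]ᵀ = [-840]ᵀ.
β = (-840)/281 = -2.98932.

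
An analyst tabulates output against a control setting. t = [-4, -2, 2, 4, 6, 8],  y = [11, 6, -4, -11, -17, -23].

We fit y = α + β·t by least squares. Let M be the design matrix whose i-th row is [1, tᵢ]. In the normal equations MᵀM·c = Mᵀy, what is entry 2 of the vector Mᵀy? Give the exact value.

-394

Entry 2 ↔ basis t, so (Mᵀy)_{2} = Σᵢ (t)·yᵢ = (-4)·(11) + (-2)·(6) + (2)·(-4) + (4)·(-11) + (6)·(-17) + (8)·(-23) = -394.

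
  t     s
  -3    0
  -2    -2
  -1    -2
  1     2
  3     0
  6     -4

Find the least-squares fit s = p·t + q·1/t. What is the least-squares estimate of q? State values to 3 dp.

Setting ∂/∂p … = 0 gives: 60·p + 6·q = -16;  6·p + (5/2)·q = 13/3.
det = 60·(5/2) − 6² = 114.
p = ((-16)·(5/2) − 6·(13/3))/114 = -11/19; q = (60·(13/3) − 6·(-16))/114 = 178/57.

q = 3.123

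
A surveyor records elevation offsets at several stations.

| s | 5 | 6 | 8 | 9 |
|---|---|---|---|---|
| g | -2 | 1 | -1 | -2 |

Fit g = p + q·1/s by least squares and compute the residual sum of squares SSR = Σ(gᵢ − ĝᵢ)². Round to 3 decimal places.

From the data, Σ1 = 4, Σ1/s = 217/360, Σ1/s·1/s = 12409/129600.
For Mᵀg: Σg = -4, Σ1/s·g = -209/360.
Δ = 4·(12409/129600) − (217/360)² = 283/14400.
p = ((-4)·(12409/129600) − (217/360)·(-209/360))/(283/14400) = -4283/2547; q = (4·(-209/360) − (217/360)·(-4))/(283/14400) = 1280/283.
Residuals: -3115/2547, 4910/2547, 296/2547, -697/849; SSR = 15026/2547.

SSR = 5.899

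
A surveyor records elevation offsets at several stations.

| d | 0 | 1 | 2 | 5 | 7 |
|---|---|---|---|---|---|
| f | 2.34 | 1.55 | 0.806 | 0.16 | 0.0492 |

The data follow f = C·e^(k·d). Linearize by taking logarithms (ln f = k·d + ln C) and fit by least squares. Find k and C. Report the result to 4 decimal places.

Linearized form: ln f = k·d + ln C. From the 5 transformed points,
Σd = 15.0000, Σ(d)² = 79.0000, Σln f = -3.7717, Σd·ln f = -30.2390.
Equations: 79.0000·k + 15.0000·ln C = -30.2390;  15.0000·k + 5·ln C = -3.7717.
Δ = 79.0000·5 − (15.0000)² = 170.0000; k = (-30.2390·5 − 15.0000·-3.7717)/170.0000 = -0.55659, ln C = (79.0000·-3.7717 − 15.0000·-30.2390)/170.0000 = 0.91541, so C = exp(0.91541) = 2.49781.

k = -0.5566, C = 2.4978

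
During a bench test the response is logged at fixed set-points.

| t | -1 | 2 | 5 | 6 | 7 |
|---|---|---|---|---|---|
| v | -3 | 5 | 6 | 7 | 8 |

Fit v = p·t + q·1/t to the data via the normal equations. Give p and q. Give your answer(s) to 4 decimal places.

p = 1.1144, q = 2.5688

Forming AᵀA = [[115, 5]; [5, 29507/22050]] and Aᵀv = [141, 946/105]ᵀ gives AᵀA·[p, q]ᵀ = Aᵀv.
Determinant 115·(29507/22050) − 5² = 568411/4410.
p = (141·(29507/22050) − 5·(946/105))/(568411/4410) = 3167187/2842055; q = (115·(946/105) − 5·141)/(568411/4410) = 1460130/568411.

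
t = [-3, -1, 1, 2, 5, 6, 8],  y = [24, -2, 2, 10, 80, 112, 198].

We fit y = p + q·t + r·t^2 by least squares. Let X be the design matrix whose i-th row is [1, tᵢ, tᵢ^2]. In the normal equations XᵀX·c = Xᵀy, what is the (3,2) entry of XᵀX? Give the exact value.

Row 3 ↔ basis t^2, column 2 ↔ basis t, so (XᵀX)_{3,2} = Σᵢ (t^2)·(t) = (9)·(-3) + (1)·(-1) + (1)·(1) + (4)·(2) + (25)·(5) + (36)·(6) + (64)·(8) = 834.

834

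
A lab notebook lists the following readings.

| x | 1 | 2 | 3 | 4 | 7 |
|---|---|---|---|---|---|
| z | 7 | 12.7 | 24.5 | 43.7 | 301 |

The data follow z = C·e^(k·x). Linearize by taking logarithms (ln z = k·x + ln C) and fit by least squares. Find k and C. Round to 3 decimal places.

Let Y = ln z. Fitting Y = k·x + ln C by least squares:
Σx = 17.0000, Σ(x)² = 79.0000, Σln z = 17.1706, Σx·ln z = 71.6843.
Equations: 79.0000·k + 17.0000·ln C = 71.6843;  17.0000·k + 5·ln C = 17.1706.
Δ = 79.0000·5 − (17.0000)² = 106.0000; k = (71.6843·5 − 17.0000·17.1706)/106.0000 = 0.62755, ln C = (79.0000·17.1706 − 17.0000·71.6843)/106.0000 = 1.30045, so C = exp(1.30045) = 3.67095.

k = 0.628, C = 3.671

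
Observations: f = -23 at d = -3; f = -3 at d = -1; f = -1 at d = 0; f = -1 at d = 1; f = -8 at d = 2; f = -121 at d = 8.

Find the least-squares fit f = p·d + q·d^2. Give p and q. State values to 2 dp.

p = 1.22, q = -2.05

XᵀX·[p, q]ᵀ = Xᵀf reads: 79·p + 493·q = -913;  493·p + 4195·q = -7987.
(Σd·d = 79, Σd·d^2 = 493, Σd^2·d^2 = 4195, Σd·f = -913, Σd^2·f = -7987.)
Δ = 79·4195 − 493² = 88356.
p = ((-913)·4195 − 493·(-7987))/88356 = 8963/7363; q = (79·(-7987) − 493·(-913))/88356 = -15072/7363.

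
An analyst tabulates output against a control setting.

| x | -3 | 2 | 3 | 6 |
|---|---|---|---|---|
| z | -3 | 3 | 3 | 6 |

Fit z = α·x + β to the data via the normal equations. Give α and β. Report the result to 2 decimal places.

α = 1.00, β = 0.25

The normal system MᵀM·[α, β]ᵀ = Mᵀz is [[58, 8]; [8, 4]]·[α, β]ᵀ = [60, 9]ᵀ.
Δ = 58·4 − 8² = 168.
α = (60·4 − 8·9)/168 = 1; β = (58·9 − 8·60)/168 = 1/4.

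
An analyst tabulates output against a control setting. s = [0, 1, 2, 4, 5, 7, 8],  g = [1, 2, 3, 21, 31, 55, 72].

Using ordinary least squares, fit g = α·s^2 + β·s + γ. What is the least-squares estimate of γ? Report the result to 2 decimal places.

With design matrix A, AᵀA = [[7395, 1053, 159]; [1053, 159, 27]; [159, 27, 7]] and Aᵀg = [8428, 1208, 185]ᵀ.
Inverting the 3×3 Gram matrix, [α, β, γ]ᵀ = [16813/16566, 14543/16566, -29/2761]ᵀ.

γ = -0.01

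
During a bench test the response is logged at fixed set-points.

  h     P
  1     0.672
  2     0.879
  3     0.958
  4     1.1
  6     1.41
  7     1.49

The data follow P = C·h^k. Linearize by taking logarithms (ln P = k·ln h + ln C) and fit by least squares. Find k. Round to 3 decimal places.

k = 0.409

Taking logs, ln P = k·ln h + ln C, so regress ln P on ln h.
Sums: Σln h = 6.9157, Σ(ln h)² = 10.6062, Σln P = 0.2683, Σln h·ln P = 1.3872.
Normal system: [[10.6062, 6.9157]; [6.9157, 6]]·[k, ln C]ᵀ = [1.3872, 0.2683]ᵀ.
Δ = 10.6062·6 − (6.9157)² = 15.8099; k = (1.3872·6 − 6.9157·0.2683)/15.8099 = 0.40910, ln C = (10.6062·0.2683 − 6.9157·1.3872)/15.8099 = -0.42681.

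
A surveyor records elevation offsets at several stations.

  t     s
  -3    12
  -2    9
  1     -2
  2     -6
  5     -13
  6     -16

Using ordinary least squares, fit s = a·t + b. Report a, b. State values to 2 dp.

XᵀX·[a, b]ᵀ = Xᵀs reads: 79·a + 9·b = -229;  9·a + 6·b = -16.
(Σt·t = 79, Σt = 9, Σ1 = 6, Σt·s = -229, Σs = -16.)
Determinant 79·6 − 9² = 393.
a = ((-229)·6 − 9·(-16))/393 = -410/131; b = (79·(-16) − 9·(-229))/393 = 797/393.

a = -3.13, b = 2.03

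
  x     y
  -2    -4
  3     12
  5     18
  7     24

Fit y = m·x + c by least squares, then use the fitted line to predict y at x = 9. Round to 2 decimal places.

ŷ = 30.42

Normal-equation sums: Σx·x = 87, Σx = 13, Σ1 = 4.
Moment sums: Σx·y = 302, Σy = 50.
So MᵀM·[m, c]ᵀ = Mᵀy: [[87, 13]; [13, 4]]·[m, c]ᵀ = [302, 50]ᵀ.
Eliminating c: 4·(row 1) − 13·(row 2) gives 179·m = 4·302 − 13·50 = 558, so m = 558/179.
Then c = (50 − 13·(558/179))/4 = 424/179.
At x = 9: ŷ = (558/179)·(9) + (424/179)·(1) = 5446/179.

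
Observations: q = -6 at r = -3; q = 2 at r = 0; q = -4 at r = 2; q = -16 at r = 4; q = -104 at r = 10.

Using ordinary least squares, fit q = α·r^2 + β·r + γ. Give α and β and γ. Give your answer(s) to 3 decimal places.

α = -1.008, β = -0.481, γ = 1.662

Forming MᵀM = [[10353, 1045, 129]; [1045, 129, 13]; [129, 13, 5]] and Mᵀq = [-10726, -1094, -128]ᵀ gives MᵀM·[α, β, γ]ᵀ = Mᵀq.
Inverting the 3×3 Gram matrix, [α, β, γ]ᵀ = [-26028/25817, -24841/51634, 85801/51634]ᵀ.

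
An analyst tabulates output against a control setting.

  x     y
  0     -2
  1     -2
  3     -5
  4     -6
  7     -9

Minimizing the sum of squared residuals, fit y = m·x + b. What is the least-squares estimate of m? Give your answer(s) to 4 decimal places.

m = -1.0667

With design matrix M, MᵀM = [[75, 15]; [15, 5]] and Mᵀy = [-104, -24]ᵀ.
Eliminating b: 5·(row 1) − 15·(row 2) gives 150·m = 5·(-104) − 15·(-24) = -160, so m = -16/15.
Then b = ((-24) − 15·(-16/15))/5 = -8/5.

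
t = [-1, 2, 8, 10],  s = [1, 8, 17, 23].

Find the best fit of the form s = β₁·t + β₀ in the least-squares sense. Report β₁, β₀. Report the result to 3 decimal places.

β₁ = 1.883, β₀ = 3.308

Forming MᵀM = [[169, 19]; [19, 4]] and Mᵀs = [381, 49]ᵀ gives MᵀM·[β₁, β₀]ᵀ = Mᵀs.
Δ = 169·4 − 19² = 315.
β₁ = (381·4 − 19·49)/315 = 593/315; β₀ = (169·49 − 19·381)/315 = 1042/315.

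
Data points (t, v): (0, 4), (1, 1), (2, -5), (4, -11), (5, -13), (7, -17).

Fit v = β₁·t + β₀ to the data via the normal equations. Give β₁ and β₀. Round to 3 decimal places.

β₁ = -3.077, β₀ = 2.909

The normal equations are: 95·β₁ + 19·β₀ = -237;  19·β₁ + 6·β₀ = -41.
det = 95·6 − 19² = 209.
β₁ = ((-237)·6 − 19·(-41))/209 = -643/209; β₀ = (95·(-41) − 19·(-237))/209 = 32/11.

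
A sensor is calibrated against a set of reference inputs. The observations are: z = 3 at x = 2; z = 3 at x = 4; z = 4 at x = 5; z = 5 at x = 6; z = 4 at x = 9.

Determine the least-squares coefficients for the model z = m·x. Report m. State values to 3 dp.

m = 0.642

The normal equations are: 162·m = 104.
Hence m = 104 / 162 ≈ 0.641975.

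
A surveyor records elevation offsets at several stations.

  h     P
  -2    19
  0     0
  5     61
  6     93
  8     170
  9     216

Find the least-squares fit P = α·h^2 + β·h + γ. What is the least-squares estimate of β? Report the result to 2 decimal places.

Normal-equation sums: Σh^2·h^2 = 12594, Σh^2·h = 1574, Σh^2 = 210, Σh·h = 210, Σh = 26, Σ1 = 6.
Moment sums: Σh^2·P = 33325, Σh·P = 4129, ΣP = 559.
So AᵀA·[α, β, γ]ᵀ = AᵀP: [[12594, 1574, 210]; [1574, 210, 26]; [210, 26, 6]]·[α, β, γ]ᵀ = [33325, 4129, 559]ᵀ.
Row-reducing yields α = 2576/869, β = -2336/869, γ = 1849/1738.

β = -2.69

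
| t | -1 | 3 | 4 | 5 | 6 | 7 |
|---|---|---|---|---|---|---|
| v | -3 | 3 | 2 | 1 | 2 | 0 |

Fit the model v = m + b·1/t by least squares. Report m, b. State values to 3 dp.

Normal-equation sums: Σ1 = 6, Σ1/t = 13/140, Σ1/t·1/t = 222581/176400.
For Mᵀv: Σv = 5, Σ1/t·v = 151/30.
MᵀM·[m, b]ᵀ = Mᵀv becomes [[6, 13/140]; [13/140, 222581/176400]]·[m, b]ᵀ = [5, 151/30]ᵀ.
Determinant 6·(222581/176400) − (13/140)² = 88931/11760.
m = (5·(222581/176400) − (13/140)·(151/30))/(88931/11760) = 1030459/1333965; b = (6·(151/30) − (13/140)·5)/(88931/11760) = 349692/88931.

m = 0.772, b = 3.932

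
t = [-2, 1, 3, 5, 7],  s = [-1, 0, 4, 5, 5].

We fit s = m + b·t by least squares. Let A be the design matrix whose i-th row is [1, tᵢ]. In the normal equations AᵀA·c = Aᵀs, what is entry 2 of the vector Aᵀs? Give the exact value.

Entry 2 ↔ basis t, so (Aᵀs)_{2} = Σᵢ (t)·sᵢ = (-2)·(-1) + (1)·(0) + (3)·(4) + (5)·(5) + (7)·(5) = 74.

74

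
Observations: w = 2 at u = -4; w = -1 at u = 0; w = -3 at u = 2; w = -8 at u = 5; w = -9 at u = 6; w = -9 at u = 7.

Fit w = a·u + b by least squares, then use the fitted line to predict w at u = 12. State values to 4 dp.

The normal equations are: 130·a + 16·b = -171;  16·a + 6·b = -28.
Eliminating b: 6·(row 1) − 16·(row 2) gives 524·a = 6·(-171) − 16·(-28) = -578, so a = -289/262.
Then b = ((-28) − 16·(-289/262))/6 = -226/131.
At u = 12: ŵ = (-289/262)·(12) + (-226/131)·(1) = -1960/131.

ŵ = -14.9618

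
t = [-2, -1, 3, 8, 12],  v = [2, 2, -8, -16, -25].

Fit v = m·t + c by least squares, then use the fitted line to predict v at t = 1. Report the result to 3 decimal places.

Compute the Gram sums: Σt·t = 222, Σt = 20, Σ1 = 5.
And Σt·v = -458, Σv = -45.
Eliminating c: 5·(row 1) − 20·(row 2) gives 710·m = 5·(-458) − 20·(-45) = -1390, so m = -139/71.
Then c = ((-45) − 20·(-139/71))/5 = -83/71.
At t = 1: v̂ = (-139/71)·(1) + (-83/71)·(1) = -222/71.

v̂ = -3.127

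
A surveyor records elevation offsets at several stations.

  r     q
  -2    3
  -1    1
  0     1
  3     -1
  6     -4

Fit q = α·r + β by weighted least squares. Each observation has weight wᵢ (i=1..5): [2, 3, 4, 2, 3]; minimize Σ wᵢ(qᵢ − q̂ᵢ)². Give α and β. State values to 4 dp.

α = -0.7888, β = 0.8864

With design matrix A, AᵀWA = [[137, 17]; [17, 14]] and AᵀWq = [-93, -1]ᵀ.
det = 137·14 − 17² = 1629.
α = ((-93)·14 − 17·(-1))/1629 = -1285/1629; β = (137·(-1) − 17·(-93))/1629 = 1444/1629.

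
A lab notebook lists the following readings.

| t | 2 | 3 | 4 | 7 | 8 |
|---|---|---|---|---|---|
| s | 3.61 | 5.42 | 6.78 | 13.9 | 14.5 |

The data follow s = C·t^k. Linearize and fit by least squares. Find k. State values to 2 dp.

k = 1.04

Taking logs, ln s = k·ln t + ln C, so regress ln s on ln t.
AᵀA = [[11.7199, 7.2034]; [7.2034, 5]], rhs = [16.0820, 10.1938]ᵀ  (here Σln t = 7.2034, Σ(ln t)² = 11.7199, Σln s = 10.1938, Σln t·ln s = 16.0820).
Slope k = (n·Σln t·ln s − Σln t·Σln s)/(n·Σ(ln t)² − (Σln t)²) = (5·16.0820 − 7.2034·10.1938)/6.7102 = 1.04021; ln C = (Σln s − k·Σln t)/n = 0.54016.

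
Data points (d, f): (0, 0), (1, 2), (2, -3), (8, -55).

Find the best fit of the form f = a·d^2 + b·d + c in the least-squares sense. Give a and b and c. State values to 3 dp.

a = -0.933, b = 0.489, c = 0.744

From the data, Σd^2·d^2 = 4113, Σd^2·d = 521, Σd^2 = 69, Σd·d = 69, Σd = 11, Σ1 = 4.
Moment sums: Σd^2·f = -3530, Σd·f = -444, Σf = -56.
So XᵀX·[a, b, c]ᵀ = Xᵀf: [[4113, 521, 69]; [521, 69, 11]; [69, 11, 4]]·[a, b, c]ᵀ = [-3530, -444, -56]ᵀ.
Row-reducing yields a = -1317/1412, b = 691/1412, c = 525/706.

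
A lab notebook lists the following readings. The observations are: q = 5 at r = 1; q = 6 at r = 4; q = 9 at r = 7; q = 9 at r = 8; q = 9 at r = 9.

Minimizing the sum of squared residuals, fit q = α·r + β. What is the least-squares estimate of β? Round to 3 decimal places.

Forming XᵀX = [[211, 29]; [29, 5]] and Xᵀq = [245, 38]ᵀ gives XᵀX·[α, β]ᵀ = Xᵀq.
Determinant 211·5 − 29² = 214.
α = (245·5 − 29·38)/214 = 123/214; β = (211·38 − 29·245)/214 = 913/214.

β = 4.266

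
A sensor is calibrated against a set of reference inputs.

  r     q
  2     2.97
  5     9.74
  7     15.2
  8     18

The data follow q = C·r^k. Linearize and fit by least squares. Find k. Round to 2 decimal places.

Linearized form: ln q = k·ln r + ln C. From the 4 transformed points,
Σln r = 6.3279, Σ(ln r)² = 11.1814, Σln q = 8.9765, Σln r·ln q = 15.7238.
Equations: 11.1814·k + 6.3279·ln C = 15.7238;  6.3279·k + 4·ln C = 8.9765.
Δ = 11.1814·4 − (6.3279)² = 4.6828; k = (15.7238·4 − 6.3279·8.9765)/4.6828 = 1.30105, ln C = (11.1814·8.9765 − 6.3279·15.7238)/4.6828 = 0.18588.

k = 1.30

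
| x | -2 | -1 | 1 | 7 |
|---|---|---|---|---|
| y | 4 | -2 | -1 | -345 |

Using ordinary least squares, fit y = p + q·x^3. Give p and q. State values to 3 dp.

Normal-equation sums: Σ1 = 4, Σx^3 = 335, Σx^3·x^3 = 117715.
Moment sums: Σy = -344, Σx^3·y = -118366.
AᵀA·[p, q]ᵀ = Aᵀy becomes [[4, 335]; [335, 117715]]·[p, q]ᵀ = [-344, -118366]ᵀ.
det = 4·117715 − 335² = 358635.
p = ((-344)·117715 − 335·(-118366))/358635 = -56090/23909; q = (4·(-118366) − 335·(-344))/358635 = -119408/119545.

p = -2.346, q = -0.999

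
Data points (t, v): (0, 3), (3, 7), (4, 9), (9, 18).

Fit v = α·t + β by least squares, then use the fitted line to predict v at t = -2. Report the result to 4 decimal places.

Setting ∂/∂α … = 0 gives: 106·α + 16·β = 219;  16·α + 4·β = 37.
Determinant 106·4 − 16² = 168.
α = (219·4 − 16·37)/168 = 71/42; β = (106·37 − 16·219)/168 = 209/84.
At t = -2: v̂ = (71/42)·(-2) + (209/84)·(1) = -25/28.

v̂ = -0.8929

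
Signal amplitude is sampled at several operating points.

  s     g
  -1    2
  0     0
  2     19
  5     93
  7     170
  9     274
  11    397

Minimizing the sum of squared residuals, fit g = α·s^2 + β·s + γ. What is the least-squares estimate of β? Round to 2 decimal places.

β = 3.42

Setting ∂/∂α … = 0 gives: 24245·α + 2535·β + 281·γ = 80964;  2535·α + 281·β + 33·γ = 8524;  281·α + 33·β + 7·γ = 955.
(Σs^2·s^2 = 24245, Σs^2·s = 2535, Σs^2 = 281, Σs·s = 281, Σs = 33, Σ1 = 7, Σs^2·g = 80964, Σs·g = 8524, Σg = 955.)
Solving the 3×3 system (Gaussian elimination) gives α = 1676917/564802, β = 1929419/564802, γ = 321529/282401.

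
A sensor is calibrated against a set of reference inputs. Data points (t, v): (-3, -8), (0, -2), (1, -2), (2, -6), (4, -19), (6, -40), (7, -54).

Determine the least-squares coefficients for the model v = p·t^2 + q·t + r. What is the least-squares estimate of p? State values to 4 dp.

p = -0.9955

The normal equations are: 4051·p + 605·q + 115·r = -4488;  605·p + 115·q + 17·r = -684;  115·p + 17·q + 7·r = -131.
Inverting the 3×3 Gram matrix, [p, q, r]ᵀ = [-30929/31068, -17533/31068, -7679/7767]ᵀ.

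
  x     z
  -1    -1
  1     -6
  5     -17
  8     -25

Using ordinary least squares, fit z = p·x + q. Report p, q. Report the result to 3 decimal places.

p = -2.682, q = -3.533

The normal system MᵀM·[p, q]ᵀ = Mᵀz is [[91, 13]; [13, 4]]·[p, q]ᵀ = [-290, -49]ᵀ.
Determinant 91·4 − 13² = 195.
p = ((-290)·4 − 13·(-49))/195 = -523/195; q = (91·(-49) − 13·(-290))/195 = -53/15.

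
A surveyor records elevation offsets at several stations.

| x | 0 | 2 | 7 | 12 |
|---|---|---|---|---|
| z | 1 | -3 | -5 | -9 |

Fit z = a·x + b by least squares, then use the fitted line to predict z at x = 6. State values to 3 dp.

AᵀA·[a, b]ᵀ = Aᵀz reads: 197·a + 21·b = -149;  21·a + 4·b = -16.
det = 197·4 − 21² = 347.
a = ((-149)·4 − 21·(-16))/347 = -260/347; b = (197·(-16) − 21·(-149))/347 = -23/347.
At x = 6: ẑ = (-260/347)·(6) + (-23/347)·(1) = -1583/347.

ẑ = -4.562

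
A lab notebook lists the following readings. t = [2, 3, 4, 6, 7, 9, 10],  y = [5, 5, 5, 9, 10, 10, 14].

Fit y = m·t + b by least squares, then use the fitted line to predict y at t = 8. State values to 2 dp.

Normal-equation sums: Σt·t = 295, Σt = 41, Σ1 = 7.
Moment sums: Σt·y = 399, Σy = 58.
Δ = 295·7 − 41² = 384.
m = (399·7 − 41·58)/384 = 415/384; b = (295·58 − 41·399)/384 = 751/384.
At t = 8: ŷ = (415/384)·(8) + (751/384)·(1) = 1357/128.

ŷ = 10.60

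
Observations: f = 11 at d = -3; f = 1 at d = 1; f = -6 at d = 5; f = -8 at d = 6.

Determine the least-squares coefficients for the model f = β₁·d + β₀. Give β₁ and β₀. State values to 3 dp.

β₁ = -2.079, β₀ = 4.177

The normal system AᵀA·[β₁, β₀]ᵀ = Aᵀf is [[71, 9]; [9, 4]]·[β₁, β₀]ᵀ = [-110, -2]ᵀ.
det = 71·4 − 9² = 203.
β₁ = ((-110)·4 − 9·(-2))/203 = -422/203; β₀ = (71·(-2) − 9·(-110))/203 = 848/203.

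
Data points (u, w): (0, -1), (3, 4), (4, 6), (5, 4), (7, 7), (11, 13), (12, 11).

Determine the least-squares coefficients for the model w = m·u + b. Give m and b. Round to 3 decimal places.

m = 1.036, b = 0.071

Setting ∂/∂m … = 0 gives: 364·m + 42·b = 380;  42·m + 7·b = 44.
(Σu·u = 364, Σu = 42, Σ1 = 7, Σu·w = 380, Σw = 44.)
det = 364·7 − 42² = 784.
m = (380·7 − 42·44)/784 = 29/28; b = (364·44 − 42·380)/784 = 1/14.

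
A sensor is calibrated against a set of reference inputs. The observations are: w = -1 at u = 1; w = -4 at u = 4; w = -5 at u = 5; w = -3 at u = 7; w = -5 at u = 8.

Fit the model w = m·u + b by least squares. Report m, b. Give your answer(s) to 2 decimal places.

The normal equations are: 155·m + 25·b = -103;  25·m + 5·b = -18.
det = 155·5 − 25² = 150.
m = ((-103)·5 − 25·(-18))/150 = -13/30; b = (155·(-18) − 25·(-103))/150 = -43/30.

m = -0.43, b = -1.43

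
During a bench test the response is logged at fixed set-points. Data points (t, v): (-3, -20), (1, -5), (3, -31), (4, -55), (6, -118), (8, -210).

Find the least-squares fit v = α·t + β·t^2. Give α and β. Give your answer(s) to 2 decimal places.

α = -1.82, β = -3.03

The normal equations are: 135·α + 793·β = -2646;  793·α + 5811·β = -19032.
Eliminating β: 5811·(row 1) − 793·(row 2) gives 155636·α = 5811·(-2646) − 793·(-19032) = -283530, so α = -10905/5986.
Then β = ((-19032) − 793·(-10905/5986))/5811 = -18117/5986.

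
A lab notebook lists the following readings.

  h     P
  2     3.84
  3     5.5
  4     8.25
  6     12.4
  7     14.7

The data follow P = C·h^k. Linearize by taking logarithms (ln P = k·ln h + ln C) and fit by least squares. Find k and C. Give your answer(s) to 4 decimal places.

Let Y = ln P. Fitting Y = k·ln h + ln C by least squares:
Σln h = 6.9157, Σ(ln h)² = 10.6062, Σln P = 10.3660, Σln h·ln P = 15.4723.
Equations: 10.6062·k + 6.9157·ln C = 15.4723;  6.9157·k + 5·ln C = 10.3660.
Solving (det = 5.2037): k = 1.09020, ln C = 0.56529, so C = exp(0.56529) = 1.75995.

k = 1.0902, C = 1.7600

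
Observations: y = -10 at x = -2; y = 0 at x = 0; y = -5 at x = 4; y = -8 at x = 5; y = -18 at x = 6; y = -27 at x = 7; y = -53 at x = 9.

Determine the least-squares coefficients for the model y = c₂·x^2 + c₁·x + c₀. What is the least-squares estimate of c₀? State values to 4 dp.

c₀ = -0.0444

Sums needed: Σx^2·x^2 = 11155, Σx^2·x = 1469, Σx^2 = 211, Σx·x = 211, Σx = 29, Σ1 = 7.
And Σx^2·y = -6584, Σx·y = -814, Σy = -121.
AᵀA·[c₂, c₁, c₀]ᵀ = Aᵀy becomes [[11155, 1469, 211]; [1469, 211, 29]; [211, 29, 7]]·[c₂, c₁, c₀]ᵀ = [-6584, -814, -121]ᵀ.
Solving the 3×3 system (Gaussian elimination) gives c₂ = -23567/23856, c₁ = 24063/7952, c₀ = -265/5964.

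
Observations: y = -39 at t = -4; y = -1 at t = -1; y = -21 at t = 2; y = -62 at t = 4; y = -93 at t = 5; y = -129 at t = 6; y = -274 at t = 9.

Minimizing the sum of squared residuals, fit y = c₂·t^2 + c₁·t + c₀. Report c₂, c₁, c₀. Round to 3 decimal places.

Forming XᵀX = [[9011, 1077, 179]; [1077, 179, 21]; [179, 21, 7]] and Xᵀy = [-30864, -3838, -619]ᵀ gives XᵀX·[c₂, c₁, c₀]ᵀ = Xᵀy.
Row-reducing yields c₂ = -590059/194872, c₁ = -581117/194872, c₀ = -200125/97436.

c₂ = -3.028, c₁ = -2.982, c₀ = -2.054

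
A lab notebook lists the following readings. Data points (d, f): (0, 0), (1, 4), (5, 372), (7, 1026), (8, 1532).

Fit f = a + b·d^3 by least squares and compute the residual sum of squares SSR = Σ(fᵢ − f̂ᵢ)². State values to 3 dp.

SSR = 4.807

Sums needed: Σ1 = 5, Σd^3 = 981, Σd^3·d^3 = 395419.
And Σf = 2934, Σd^3·f = 1182806.
Normal equations: [[5, 981]; [981, 395419]]·[a, b]ᵀ = [2934, 1182806]ᵀ.
Eliminating b: 395419·(row 1) − 981·(row 2) gives 1014734·a = 395419·2934 − 981·1182806 = -173340, so a = -86670/507367.
Then b = (1182806 − 981·(-86670/507367))/395419 = 1517888/507367.
Residuals: 86670/507367, 598250/507367, -908806/507367, 9628/507367, 214258/507367; SSR = 2438752/507367.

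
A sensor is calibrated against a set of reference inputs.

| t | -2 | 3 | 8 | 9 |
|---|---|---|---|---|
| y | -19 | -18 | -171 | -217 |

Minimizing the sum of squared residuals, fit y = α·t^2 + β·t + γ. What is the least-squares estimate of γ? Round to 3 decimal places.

γ = -0.519

With design matrix A, AᵀA = [[10754, 1260, 158]; [1260, 158, 18]; [158, 18, 4]] and Aᵀy = [-28759, -3337, -425]ᵀ.
Row-reducing yields α = -27951/9220, β = 28717/9220, γ = -4787/9220.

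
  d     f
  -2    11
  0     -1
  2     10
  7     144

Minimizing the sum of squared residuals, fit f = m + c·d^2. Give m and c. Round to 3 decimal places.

m = -1.229, c = 2.963

From the data, Σ1 = 4, Σd^2 = 57, Σd^2·d^2 = 2433.
Right-hand side: Σf = 164, Σd^2·f = 7140.
det = 4·2433 − 57² = 6483.
m = (164·2433 − 57·7140)/6483 = -2656/2161; c = (4·7140 − 57·164)/6483 = 6404/2161.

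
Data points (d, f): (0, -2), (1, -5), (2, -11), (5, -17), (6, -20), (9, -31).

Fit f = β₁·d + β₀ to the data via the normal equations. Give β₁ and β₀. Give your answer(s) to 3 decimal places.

Sums needed: Σd·d = 147, Σd = 23, Σ1 = 6.
For Xᵀf: Σd·f = -511, Σf = -86.
Normal equations: [[147, 23]; [23, 6]]·[β₁, β₀]ᵀ = [-511, -86]ᵀ.
Δ = 147·6 − 23² = 353.
β₁ = ((-511)·6 − 23·(-86))/353 = -1088/353; β₀ = (147·(-86) − 23·(-511))/353 = -889/353.

β₁ = -3.082, β₀ = -2.518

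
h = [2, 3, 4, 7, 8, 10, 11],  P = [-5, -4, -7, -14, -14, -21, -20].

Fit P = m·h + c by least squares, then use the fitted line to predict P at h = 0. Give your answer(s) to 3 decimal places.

P̂ = 0.378

Compute the Gram sums: Σh·h = 363, Σh = 45, Σ1 = 7.
Right-hand side: Σh·P = -690, ΣP = -85.
Eliminating c: 7·(row 1) − 45·(row 2) gives 516·m = 7·(-690) − 45·(-85) = -1005, so m = -335/172.
Then c = ((-85) − 45·(-335/172))/7 = 65/172.
At h = 0: P̂ = (-335/172)·(0) + (65/172)·(1) = 65/172.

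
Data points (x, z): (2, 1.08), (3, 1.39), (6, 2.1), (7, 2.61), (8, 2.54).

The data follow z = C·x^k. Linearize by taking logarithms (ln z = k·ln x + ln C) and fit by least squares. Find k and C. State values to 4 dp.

Linearized form: ln z = k·ln x + ln C. From the 5 transformed points,
Σln x = 7.6089, Σ(ln x)² = 13.0084, Σln z = 3.0397, Σln x·ln z = 5.5497.
Normal system: [[13.0084, 7.6089]; [7.6089, 5]]·[k, ln C]ᵀ = [5.5497, 3.0397]ᵀ.
Slope k = (n·Σln x·ln z − Σln x·Σln z)/(n·Σ(ln x)² − (Σln x)²) = (5·5.5497 − 7.6089·3.0397)/7.1473 = 0.64634; ln C = (Σln z − k·Σln x)/n = -0.37564, so C = exp(-0.37564) = 0.68685.

k = 0.6463, C = 0.6868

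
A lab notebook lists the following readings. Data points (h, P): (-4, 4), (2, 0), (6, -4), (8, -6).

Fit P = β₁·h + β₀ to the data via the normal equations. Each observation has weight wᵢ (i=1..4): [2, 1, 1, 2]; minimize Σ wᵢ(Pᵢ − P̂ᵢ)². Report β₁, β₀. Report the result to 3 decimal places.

β₁ = -0.831, β₀ = 0.881

From the data, Σwᵢ·h·h = 200, Σwᵢ·h = 16, Σwᵢ·1 = 6.
And Σwᵢ·h·P = -152, Σwᵢ·P = -8.
XᵀWX·[β₁, β₀]ᵀ = XᵀWP becomes [[200, 16]; [16, 6]]·[β₁, β₀]ᵀ = [-152, -8]ᵀ.
Determinant 200·6 − 16² = 944.
β₁ = ((-152)·6 − 16·(-8))/944 = -49/59; β₀ = (200·(-8) − 16·(-152))/944 = 52/59.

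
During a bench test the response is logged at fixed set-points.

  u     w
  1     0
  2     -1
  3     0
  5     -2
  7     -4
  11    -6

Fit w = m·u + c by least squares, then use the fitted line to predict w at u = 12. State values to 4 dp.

ŵ = -6.6610

Forming XᵀX = [[209, 29]; [29, 6]] and Xᵀw = [-106, -13]ᵀ gives XᵀX·[m, c]ᵀ = Xᵀw.
Determinant 209·6 − 29² = 413.
m = ((-106)·6 − 29·(-13))/413 = -37/59; c = (209·(-13) − 29·(-106))/413 = 51/59.
At u = 12: ŵ = (-37/59)·(12) + (51/59)·(1) = -393/59.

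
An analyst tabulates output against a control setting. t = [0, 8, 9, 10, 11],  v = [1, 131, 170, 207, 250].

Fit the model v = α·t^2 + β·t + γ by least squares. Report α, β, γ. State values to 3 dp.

Sums needed: Σt^2·t^2 = 35298, Σt^2·t = 3572, Σt^2 = 366, Σt·t = 366, Σt = 38, Σ1 = 5.
Right-hand side: Σt^2·v = 73104, Σt·v = 7398, Σv = 759.
So MᵀM·[α, β, γ]ᵀ = Mᵀv: [[35298, 3572, 366]; [3572, 366, 38]; [366, 38, 5]]·[α, β, γ]ᵀ = [73104, 7398, 759]ᵀ.
Row-reducing yields α = 83067/39991, β = -6306/39991, γ = 38055/39991.

α = 2.077, β = -0.158, γ = 0.952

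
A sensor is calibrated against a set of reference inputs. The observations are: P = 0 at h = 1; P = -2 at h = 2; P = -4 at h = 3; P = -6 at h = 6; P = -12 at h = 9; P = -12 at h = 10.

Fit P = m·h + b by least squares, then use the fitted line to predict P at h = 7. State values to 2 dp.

P̂ = -8.43

MᵀM·[m, b]ᵀ = MᵀP reads: 231·m + 31·b = -280;  31·m + 6·b = -36.
(Σh·h = 231, Σh = 31, Σ1 = 6, Σh·P = -280, ΣP = -36.)
det = 231·6 − 31² = 425.
m = ((-280)·6 − 31·(-36))/425 = -564/425; b = (231·(-36) − 31·(-280))/425 = 364/425.
At h = 7: P̂ = (-564/425)·(7) + (364/425)·(1) = -3584/425.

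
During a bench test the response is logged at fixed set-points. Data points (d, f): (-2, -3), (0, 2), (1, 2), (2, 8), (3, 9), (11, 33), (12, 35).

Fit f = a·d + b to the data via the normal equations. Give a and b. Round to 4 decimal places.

The normal system XᵀX·[a, b]ᵀ = Xᵀf is [[283, 27]; [27, 7]]·[a, b]ᵀ = [834, 86]ᵀ.
Eliminating b: 7·(row 1) − 27·(row 2) gives 1252·a = 7·834 − 27·86 = 3516, so a = 879/313.
Then b = (86 − 27·(879/313))/7 = 455/313.

a = 2.8083, b = 1.4537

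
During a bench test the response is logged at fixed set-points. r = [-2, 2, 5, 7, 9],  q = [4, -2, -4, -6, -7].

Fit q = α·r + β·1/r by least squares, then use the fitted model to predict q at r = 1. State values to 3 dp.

q̂ = -3.689

Sums needed: Σr·r = 163, Σr·1/r = 5, Σ1/r·1/r = 113663/198450.
For Xᵀq: Σr·q = -137, Σ1/r·q = -1712/315.
So XᵀX·[α, β]ᵀ = Xᵀq: [[163, 5]; [5, 113663/198450]]·[α, β]ᵀ = [-137, -1712/315]ᵀ.
Determinant 163·(113663/198450) − 5² = 13565819/198450.
α = ((-137)·(113663/198450) − 5·(-1712/315))/(13565819/198450) = -10179031/13565819; β = (163·(-1712/315) − 5·(-137))/(13565819/198450) = -39867030/13565819.
At r = 1: q̂ = (-10179031/13565819)·(1) + (-39867030/13565819)·(1) = -50046061/13565819.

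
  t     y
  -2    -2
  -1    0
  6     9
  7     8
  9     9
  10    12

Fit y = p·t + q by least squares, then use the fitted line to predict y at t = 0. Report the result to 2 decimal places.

Forming AᵀA = [[271, 29]; [29, 6]] and Aᵀy = [315, 36]ᵀ gives AᵀA·[p, q]ᵀ = Aᵀy.
Eliminating q: 6·(row 1) − 29·(row 2) gives 785·p = 6·315 − 29·36 = 846, so p = 846/785.
Then q = (36 − 29·(846/785))/6 = 621/785.
At t = 0: ŷ = (846/785)·(0) + (621/785)·(1) = 621/785.

ŷ = 0.79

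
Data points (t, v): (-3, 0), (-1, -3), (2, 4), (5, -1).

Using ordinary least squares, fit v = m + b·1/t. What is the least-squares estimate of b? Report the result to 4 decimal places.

Normal-equation sums: Σ1 = 4, Σ1/t = -19/30, Σ1/t·1/t = 1261/900.
Moment sums: Σv = 0, Σ1/t·v = 24/5.
Normal equations: [[4, -19/30]; [-19/30, 1261/900]]·[m, b]ᵀ = [0, 24/5]ᵀ.
det = 4·(1261/900) − (-19/30)² = 1561/300.
m = (0·(1261/900) − (-19/30)·(24/5))/(1561/300) = 912/1561; b = (4·(24/5) − (-19/30)·0)/(1561/300) = 5760/1561.

b = 3.6899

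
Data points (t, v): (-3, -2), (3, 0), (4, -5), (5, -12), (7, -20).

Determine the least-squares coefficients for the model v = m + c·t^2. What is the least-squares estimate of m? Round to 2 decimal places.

XᵀX·[m, c]ᵀ = Xᵀv reads: 5·m + 108·c = -39;  108·m + 3444·c = -1378.
(Σ1 = 5, Σt^2 = 108, Σt^2·t^2 = 3444, Σv = -39, Σt^2·v = -1378.)
Eliminating c: 3444·(row 1) − 108·(row 2) gives 5556·m = 3444·(-39) − 108·(-1378) = 14508, so m = 1209/463.
Then c = ((-1378) − 108·(1209/463))/3444 = -1339/2778.

m = 2.61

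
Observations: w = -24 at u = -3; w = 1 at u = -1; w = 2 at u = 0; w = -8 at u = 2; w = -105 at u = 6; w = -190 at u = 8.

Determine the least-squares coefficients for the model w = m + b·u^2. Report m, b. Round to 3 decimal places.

m = 3.337, b = -3.018

Compute the Gram sums: Σ1 = 6, Σu^2 = 114, Σu^2·u^2 = 5490.
And Σw = -324, Σu^2·w = -16187.
det = 6·5490 − 114² = 19944.
m = ((-324)·5490 − 114·(-16187))/19944 = 11093/3324; b = (6·(-16187) − 114·(-324))/19944 = -10031/3324.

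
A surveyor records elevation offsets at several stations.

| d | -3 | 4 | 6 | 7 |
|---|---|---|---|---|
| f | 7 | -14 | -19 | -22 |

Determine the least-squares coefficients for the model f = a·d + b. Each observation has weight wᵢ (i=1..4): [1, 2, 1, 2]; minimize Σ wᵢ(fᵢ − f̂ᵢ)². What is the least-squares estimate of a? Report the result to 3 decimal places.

Sums needed: Σwᵢ·d·d = 175, Σwᵢ·d = 25, Σwᵢ·1 = 6.
Right-hand side: Σwᵢ·d·f = -555, Σwᵢ·f = -84.
det = 175·6 − 25² = 425.
a = ((-555)·6 − 25·(-84))/425 = -246/85; b = (175·(-84) − 25·(-555))/425 = -33/17.

a = -2.894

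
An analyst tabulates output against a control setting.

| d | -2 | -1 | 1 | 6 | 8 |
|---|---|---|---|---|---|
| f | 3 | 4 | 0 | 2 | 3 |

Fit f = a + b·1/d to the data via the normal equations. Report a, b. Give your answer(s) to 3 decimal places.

a = 2.322, b = -1.878

With design matrix X, XᵀX = [[5, -5/24]; [-5/24, 1321/576]] and Xᵀf = [12, -115/24]ᵀ.
Δ = 5·(1321/576) − (-5/24)² = 1645/144.
a = (12·(1321/576) − (-5/24)·(-115/24))/(1645/144) = 15277/6580; b = (5·(-115/24) − (-5/24)·12)/(1645/144) = -618/329.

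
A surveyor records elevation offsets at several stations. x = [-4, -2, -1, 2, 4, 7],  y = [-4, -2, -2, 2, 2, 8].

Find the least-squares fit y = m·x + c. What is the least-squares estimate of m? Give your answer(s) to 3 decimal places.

m = 1.024

Setting ∂/∂m … = 0 gives: 90·m + 6·c = 90;  6·m + 6·c = 4.
Eliminating c: 6·(row 1) − 6·(row 2) gives 504·m = 6·90 − 6·4 = 516, so m = 43/42.
Then c = (4 − 6·(43/42))/6 = -5/14.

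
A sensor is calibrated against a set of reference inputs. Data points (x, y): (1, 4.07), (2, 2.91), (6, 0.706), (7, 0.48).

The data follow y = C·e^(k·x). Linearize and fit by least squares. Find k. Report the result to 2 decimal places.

Linearized form: ln y = k·x + ln C. From the 4 transformed points,
Σx = 16.0000, Σ(x)² = 90.0000, Σln y = 1.3897, Σx·ln y = -3.6867.
Normal system: [[90.0000, 16.0000]; [16.0000, 4]]·[k, ln C]ᵀ = [-3.6867, 1.3897]ᵀ.
Slope k = (n·Σx·ln y − Σx·Σln y)/(n·Σ(x)² − (Σx)²) = (4·-3.6867 − 16.0000·1.3897)/104.0000 = -0.35559; ln C = (Σln y − k·Σx)/n = 1.76979.

k = -0.36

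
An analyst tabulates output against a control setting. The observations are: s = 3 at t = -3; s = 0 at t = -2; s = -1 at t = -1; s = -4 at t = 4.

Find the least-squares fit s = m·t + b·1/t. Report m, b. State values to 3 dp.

m = -1.129, b = 2.471

Setting ∂/∂m … = 0 gives: 30·m + 4·b = -24;  4·m + (205/144)·b = -1.
det = 30·(205/144) − 4² = 641/24.
m = ((-24)·(205/144) − 4·(-1))/(641/24) = -724/641; b = (30·(-1) − 4·(-24))/(641/24) = 1584/641.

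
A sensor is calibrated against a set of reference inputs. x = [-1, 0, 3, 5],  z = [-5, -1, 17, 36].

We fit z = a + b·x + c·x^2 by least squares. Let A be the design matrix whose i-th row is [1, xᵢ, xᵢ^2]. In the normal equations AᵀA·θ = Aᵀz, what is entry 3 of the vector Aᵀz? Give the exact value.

Entry 3 ↔ basis x^2, so (Aᵀz)_{3} = Σᵢ (x^2)·zᵢ = (1)·(-5) + (0)·(-1) + (9)·(17) + (25)·(36) = 1048.

1048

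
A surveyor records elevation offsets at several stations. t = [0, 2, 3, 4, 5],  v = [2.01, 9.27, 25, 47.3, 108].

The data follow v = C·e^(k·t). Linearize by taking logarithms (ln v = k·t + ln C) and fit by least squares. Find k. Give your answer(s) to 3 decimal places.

k = 0.800

With ln vᵢ as the transformed response and tᵢ as the regressor:
XᵀX = [[54.0000, 14.0000]; [14.0000, 5]], rhs = [52.9469, 14.6824]ᵀ  (here Σt = 14.0000, Σ(t)² = 54.0000, Σln v = 14.6824, Σt·ln v = 52.9469).
Δ = 54.0000·5 − (14.0000)² = 74.0000; k = (52.9469·5 − 14.0000·14.6824)/74.0000 = 0.79973, ln C = (54.0000·14.6824 − 14.0000·52.9469)/74.0000 = 0.69723.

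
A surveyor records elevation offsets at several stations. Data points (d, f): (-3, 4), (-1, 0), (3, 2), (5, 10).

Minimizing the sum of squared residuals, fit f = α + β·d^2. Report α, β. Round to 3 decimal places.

α = -0.632, β = 0.421

The normal system AᵀA·[α, β]ᵀ = Aᵀf is [[4, 44]; [44, 788]]·[α, β]ᵀ = [16, 304]ᵀ.
Eliminating β: 788·(row 1) − 44·(row 2) gives 1216·α = 788·16 − 44·304 = -768, so α = -12/19.
Then β = (304 − 44·(-12/19))/788 = 8/19.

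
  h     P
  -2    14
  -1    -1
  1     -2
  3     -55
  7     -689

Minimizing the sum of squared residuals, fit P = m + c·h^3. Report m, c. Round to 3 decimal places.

m = -1.497, c = -2.004

Setting ∂/∂m … = 0 gives: 5·m + 362·c = -733;  362·m + 118444·c = -237925.
(Σ1 = 5, Σh^3 = 362, Σh^3·h^3 = 118444, ΣP = -733, Σh^3·P = -237925.)
Determinant 5·118444 − 362² = 461176.
m = ((-733)·118444 − 362·(-237925))/461176 = -345301/230588; c = (5·(-237925) − 362·(-733))/461176 = -924279/461176.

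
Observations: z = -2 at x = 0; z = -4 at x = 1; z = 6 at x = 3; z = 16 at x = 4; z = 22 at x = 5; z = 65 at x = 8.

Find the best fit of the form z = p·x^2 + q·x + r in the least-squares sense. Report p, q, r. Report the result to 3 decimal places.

Normal-equation sums: Σx^2·x^2 = 5059, Σx^2·x = 729, Σx^2 = 115, Σx·x = 115, Σx = 21, Σ1 = 6.
And Σx^2·z = 5016, Σx·z = 708, Σz = 103.
AᵀA·[p, q, r]ᵀ = Aᵀz becomes [[5059, 729, 115]; [729, 115, 21]; [115, 21, 6]]·[p, q, r]ᵀ = [5016, 708, 103]ᵀ.
Inverting the 3×3 Gram matrix, [p, q, r]ᵀ = [9583/8905, -828/8905, -27907/8905]ᵀ.

p = 1.076, q = -0.093, r = -3.134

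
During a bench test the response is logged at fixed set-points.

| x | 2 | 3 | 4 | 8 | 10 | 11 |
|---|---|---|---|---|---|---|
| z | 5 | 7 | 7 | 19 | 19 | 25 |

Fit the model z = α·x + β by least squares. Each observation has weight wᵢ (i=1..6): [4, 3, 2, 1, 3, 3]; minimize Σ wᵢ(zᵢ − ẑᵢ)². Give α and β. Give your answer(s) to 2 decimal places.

Setting ∂/∂α … = 0 gives: 802·α + 96·β = 1706;  96·α + 16·β = 206.
(Σwᵢ·x·x = 802, Σwᵢ·x = 96, Σwᵢ·1 = 16, Σwᵢ·x·z = 1706, Σwᵢ·z = 206.)
Determinant 802·16 − 96² = 3616.
α = (1706·16 − 96·206)/3616 = 235/113; β = (802·206 − 96·1706)/3616 = 359/904.

α = 2.08, β = 0.40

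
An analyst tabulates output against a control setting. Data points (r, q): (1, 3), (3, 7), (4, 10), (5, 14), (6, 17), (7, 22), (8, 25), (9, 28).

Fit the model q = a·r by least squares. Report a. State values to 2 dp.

MᵀM·[a]ᵀ = Mᵀq reads: 281·a = 842.
(Σr·r = 281, Σr·q = 842.)
a = 842/281 = 2.99644.

a = 3.00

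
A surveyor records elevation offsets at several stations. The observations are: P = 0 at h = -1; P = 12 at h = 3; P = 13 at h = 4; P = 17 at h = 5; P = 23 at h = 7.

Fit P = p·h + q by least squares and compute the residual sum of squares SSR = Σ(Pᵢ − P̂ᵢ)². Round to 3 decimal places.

Forming AᵀA = [[100, 18]; [18, 5]] and AᵀP = [334, 65]ᵀ gives AᵀA·[p, q]ᵀ = AᵀP.
Δ = 100·5 − 18² = 176.
p = (334·5 − 18·65)/176 = 125/44; q = (100·65 − 18·334)/176 = 61/22.
Residuals: 3/44, 31/44, -25/22, 1/44, 15/44; SSR = 21/11.

SSR = 1.909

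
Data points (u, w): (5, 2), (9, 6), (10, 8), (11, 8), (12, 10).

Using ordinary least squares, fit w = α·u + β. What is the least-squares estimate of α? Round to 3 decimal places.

With design matrix A, AᵀA = [[471, 47]; [47, 5]] and Aᵀw = [352, 34]ᵀ.
Eliminating β: 5·(row 1) − 47·(row 2) gives 146·α = 5·352 − 47·34 = 162, so α = 81/73.
Then β = (34 − 47·(81/73))/5 = -265/73.

α = 1.110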